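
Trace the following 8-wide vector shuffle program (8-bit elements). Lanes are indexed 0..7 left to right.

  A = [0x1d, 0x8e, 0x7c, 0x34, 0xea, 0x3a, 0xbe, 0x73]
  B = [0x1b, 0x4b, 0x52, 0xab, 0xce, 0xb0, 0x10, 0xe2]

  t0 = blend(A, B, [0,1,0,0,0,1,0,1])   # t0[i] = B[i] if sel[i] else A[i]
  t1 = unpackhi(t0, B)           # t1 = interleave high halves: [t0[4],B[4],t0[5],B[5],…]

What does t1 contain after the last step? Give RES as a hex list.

→ t0 |1d|4b|7c|34|ea|b0|be|e2|
→ t1 |ea|ce|b0|b0|be|10|e2|e2|

RES = [ 0xea  0xce  0xb0  0xb0  0xbe  0x10  0xe2  0xe2 ]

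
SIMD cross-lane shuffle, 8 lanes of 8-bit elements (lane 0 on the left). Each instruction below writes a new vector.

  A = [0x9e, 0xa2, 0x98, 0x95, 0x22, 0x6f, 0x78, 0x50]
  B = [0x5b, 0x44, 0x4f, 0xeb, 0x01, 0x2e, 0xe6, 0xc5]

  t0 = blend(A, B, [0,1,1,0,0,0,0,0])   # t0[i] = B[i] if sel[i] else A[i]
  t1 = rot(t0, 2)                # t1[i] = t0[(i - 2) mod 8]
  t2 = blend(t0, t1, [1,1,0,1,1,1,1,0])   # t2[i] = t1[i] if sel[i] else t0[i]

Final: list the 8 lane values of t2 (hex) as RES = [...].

RES = [0x78, 0x50, 0x4f, 0x44, 0x4f, 0x95, 0x22, 0x50]

t0 = [0x9e, 0x44, 0x4f, 0x95, 0x22, 0x6f, 0x78, 0x50]
t1 = [0x78, 0x50, 0x9e, 0x44, 0x4f, 0x95, 0x22, 0x6f]
t2 = [0x78, 0x50, 0x4f, 0x44, 0x4f, 0x95, 0x22, 0x50]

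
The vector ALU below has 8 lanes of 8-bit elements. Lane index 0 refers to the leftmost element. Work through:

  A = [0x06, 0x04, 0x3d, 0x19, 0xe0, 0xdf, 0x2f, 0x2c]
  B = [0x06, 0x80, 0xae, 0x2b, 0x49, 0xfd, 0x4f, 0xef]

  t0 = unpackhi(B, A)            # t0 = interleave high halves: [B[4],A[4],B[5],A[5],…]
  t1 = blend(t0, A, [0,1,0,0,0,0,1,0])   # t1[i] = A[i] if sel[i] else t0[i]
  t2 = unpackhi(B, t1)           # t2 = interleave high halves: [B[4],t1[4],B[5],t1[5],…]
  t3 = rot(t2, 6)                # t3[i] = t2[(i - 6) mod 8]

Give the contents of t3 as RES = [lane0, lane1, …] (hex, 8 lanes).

t0 = [0x49, 0xe0, 0xfd, 0xdf, 0x4f, 0x2f, 0xef, 0x2c]
t1 = [0x49, 0x04, 0xfd, 0xdf, 0x4f, 0x2f, 0x2f, 0x2c]
t2 = [0x49, 0x4f, 0xfd, 0x2f, 0x4f, 0x2f, 0xef, 0x2c]
t3 = [0xfd, 0x2f, 0x4f, 0x2f, 0xef, 0x2c, 0x49, 0x4f]

RES = [0xfd, 0x2f, 0x4f, 0x2f, 0xef, 0x2c, 0x49, 0x4f]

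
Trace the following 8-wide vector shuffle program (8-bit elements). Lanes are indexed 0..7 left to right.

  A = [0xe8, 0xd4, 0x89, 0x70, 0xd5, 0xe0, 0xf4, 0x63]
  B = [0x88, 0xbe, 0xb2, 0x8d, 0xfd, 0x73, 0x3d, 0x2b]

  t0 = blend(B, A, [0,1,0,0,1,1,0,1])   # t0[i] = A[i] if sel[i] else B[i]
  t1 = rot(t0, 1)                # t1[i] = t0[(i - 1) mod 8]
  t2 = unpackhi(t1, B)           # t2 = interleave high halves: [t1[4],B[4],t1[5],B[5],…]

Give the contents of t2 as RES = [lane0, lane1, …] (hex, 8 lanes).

RES = [ 0x8d  0xfd  0xd5  0x73  0xe0  0x3d  0x3d  0x2b ]

→ t0 |88|d4|b2|8d|d5|e0|3d|63|
→ t1 |63|88|d4|b2|8d|d5|e0|3d|
→ t2 |8d|fd|d5|73|e0|3d|3d|2b|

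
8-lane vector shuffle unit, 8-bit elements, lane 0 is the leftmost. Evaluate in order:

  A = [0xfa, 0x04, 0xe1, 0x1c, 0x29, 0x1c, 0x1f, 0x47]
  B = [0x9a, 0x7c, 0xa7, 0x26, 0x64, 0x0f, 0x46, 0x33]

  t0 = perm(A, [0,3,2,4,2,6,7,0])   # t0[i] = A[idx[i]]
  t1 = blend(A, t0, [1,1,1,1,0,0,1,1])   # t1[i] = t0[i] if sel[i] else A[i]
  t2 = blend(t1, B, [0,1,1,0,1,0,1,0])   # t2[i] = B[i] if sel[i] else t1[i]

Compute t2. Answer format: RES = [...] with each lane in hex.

  t0: fa 1c e1 29 e1 1f 47 fa
  t1: fa 1c e1 29 29 1c 47 fa
  t2: fa 7c a7 29 64 1c 46 fa

RES = [ 0xfa  0x7c  0xa7  0x29  0x64  0x1c  0x46  0xfa ]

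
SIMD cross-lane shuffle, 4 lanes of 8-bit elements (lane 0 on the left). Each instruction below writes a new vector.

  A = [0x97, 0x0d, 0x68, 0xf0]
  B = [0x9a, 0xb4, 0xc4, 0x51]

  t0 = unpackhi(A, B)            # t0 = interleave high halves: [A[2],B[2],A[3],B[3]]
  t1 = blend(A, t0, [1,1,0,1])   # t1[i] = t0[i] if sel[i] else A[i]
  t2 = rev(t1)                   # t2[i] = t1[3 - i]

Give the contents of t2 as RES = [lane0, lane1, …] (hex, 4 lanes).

t0 = [0x68, 0xc4, 0xf0, 0x51]
t1 = [0x68, 0xc4, 0x68, 0x51]
t2 = [0x51, 0x68, 0xc4, 0x68]

RES = [ 0x51  0x68  0xc4  0x68 ]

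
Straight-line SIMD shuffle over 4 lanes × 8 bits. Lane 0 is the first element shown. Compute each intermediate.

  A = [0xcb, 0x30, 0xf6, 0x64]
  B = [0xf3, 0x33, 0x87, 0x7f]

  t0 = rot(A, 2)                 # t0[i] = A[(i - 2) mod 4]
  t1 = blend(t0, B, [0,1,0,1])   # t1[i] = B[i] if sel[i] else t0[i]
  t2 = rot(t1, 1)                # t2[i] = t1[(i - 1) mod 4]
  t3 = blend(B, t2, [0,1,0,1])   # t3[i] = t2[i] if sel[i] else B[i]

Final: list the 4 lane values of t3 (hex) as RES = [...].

RES = [ 0xf3  0xf6  0x87  0xcb ]

  t0: f6 64 cb 30
  t1: f6 33 cb 7f
  t2: 7f f6 33 cb
  t3: f3 f6 87 cb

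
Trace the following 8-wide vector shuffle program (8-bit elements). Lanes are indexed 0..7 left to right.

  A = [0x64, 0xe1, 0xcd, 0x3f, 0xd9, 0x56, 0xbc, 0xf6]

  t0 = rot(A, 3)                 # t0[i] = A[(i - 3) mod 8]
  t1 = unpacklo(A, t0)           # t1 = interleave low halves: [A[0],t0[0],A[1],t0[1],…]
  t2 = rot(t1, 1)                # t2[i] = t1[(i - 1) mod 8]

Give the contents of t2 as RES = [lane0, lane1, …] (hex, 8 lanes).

RES = [0x64, 0x64, 0x56, 0xe1, 0xbc, 0xcd, 0xf6, 0x3f]

→ t0 |56|bc|f6|64|e1|cd|3f|d9|
→ t1 |64|56|e1|bc|cd|f6|3f|64|
→ t2 |64|64|56|e1|bc|cd|f6|3f|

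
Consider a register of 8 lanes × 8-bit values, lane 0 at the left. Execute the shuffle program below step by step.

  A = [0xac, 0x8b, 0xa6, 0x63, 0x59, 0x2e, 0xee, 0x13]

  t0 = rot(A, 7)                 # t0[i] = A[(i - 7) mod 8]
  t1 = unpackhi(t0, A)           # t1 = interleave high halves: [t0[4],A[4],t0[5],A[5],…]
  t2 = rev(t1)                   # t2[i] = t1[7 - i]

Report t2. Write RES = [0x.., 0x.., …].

RES = [ 0x13  0xac  0xee  0x13  0x2e  0xee  0x59  0x2e ]

→ t0 |8b|a6|63|59|2e|ee|13|ac|
→ t1 |2e|59|ee|2e|13|ee|ac|13|
→ t2 |13|ac|ee|13|2e|ee|59|2e|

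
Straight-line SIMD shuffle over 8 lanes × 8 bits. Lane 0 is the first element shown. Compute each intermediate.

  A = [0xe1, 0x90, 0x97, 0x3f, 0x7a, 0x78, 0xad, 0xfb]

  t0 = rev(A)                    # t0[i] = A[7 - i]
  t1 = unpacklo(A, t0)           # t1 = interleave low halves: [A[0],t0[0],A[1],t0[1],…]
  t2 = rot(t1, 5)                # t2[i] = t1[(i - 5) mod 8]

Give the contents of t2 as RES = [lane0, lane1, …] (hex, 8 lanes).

→ t0 |fb|ad|78|7a|3f|97|90|e1|
→ t1 |e1|fb|90|ad|97|78|3f|7a|
→ t2 |ad|97|78|3f|7a|e1|fb|90|

RES = [ 0xad  0x97  0x78  0x3f  0x7a  0xe1  0xfb  0x90 ]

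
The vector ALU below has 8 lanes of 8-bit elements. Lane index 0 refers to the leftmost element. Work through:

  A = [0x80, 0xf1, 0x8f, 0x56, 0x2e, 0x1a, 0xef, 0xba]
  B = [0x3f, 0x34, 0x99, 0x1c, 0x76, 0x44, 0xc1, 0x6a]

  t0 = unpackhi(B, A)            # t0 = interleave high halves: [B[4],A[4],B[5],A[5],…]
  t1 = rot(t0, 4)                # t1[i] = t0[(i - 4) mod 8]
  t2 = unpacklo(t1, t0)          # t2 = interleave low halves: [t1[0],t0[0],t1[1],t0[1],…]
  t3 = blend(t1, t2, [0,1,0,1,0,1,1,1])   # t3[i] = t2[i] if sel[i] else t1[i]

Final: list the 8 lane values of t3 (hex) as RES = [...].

t0 = [0x76, 0x2e, 0x44, 0x1a, 0xc1, 0xef, 0x6a, 0xba]
t1 = [0xc1, 0xef, 0x6a, 0xba, 0x76, 0x2e, 0x44, 0x1a]
t2 = [0xc1, 0x76, 0xef, 0x2e, 0x6a, 0x44, 0xba, 0x1a]
t3 = [0xc1, 0x76, 0x6a, 0x2e, 0x76, 0x44, 0xba, 0x1a]

RES = [0xc1, 0x76, 0x6a, 0x2e, 0x76, 0x44, 0xba, 0x1a]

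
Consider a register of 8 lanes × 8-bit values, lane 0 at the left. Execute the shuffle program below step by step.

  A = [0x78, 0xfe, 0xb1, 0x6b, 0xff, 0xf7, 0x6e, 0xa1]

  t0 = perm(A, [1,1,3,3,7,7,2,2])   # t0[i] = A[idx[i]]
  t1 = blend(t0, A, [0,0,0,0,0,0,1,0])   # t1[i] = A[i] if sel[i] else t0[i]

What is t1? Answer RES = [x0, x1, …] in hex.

RES = [0xfe, 0xfe, 0x6b, 0x6b, 0xa1, 0xa1, 0x6e, 0xb1]

t0 = [0xfe, 0xfe, 0x6b, 0x6b, 0xa1, 0xa1, 0xb1, 0xb1]
t1 = [0xfe, 0xfe, 0x6b, 0x6b, 0xa1, 0xa1, 0x6e, 0xb1]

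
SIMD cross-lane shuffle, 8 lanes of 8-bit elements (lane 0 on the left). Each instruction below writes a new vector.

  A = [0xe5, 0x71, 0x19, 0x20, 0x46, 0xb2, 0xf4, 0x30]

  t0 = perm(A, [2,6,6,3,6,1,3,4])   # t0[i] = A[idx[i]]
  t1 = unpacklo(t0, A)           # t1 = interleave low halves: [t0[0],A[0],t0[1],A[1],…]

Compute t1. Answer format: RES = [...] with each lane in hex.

RES = [ 0x19  0xe5  0xf4  0x71  0xf4  0x19  0x20  0x20 ]

t0 = [0x19, 0xf4, 0xf4, 0x20, 0xf4, 0x71, 0x20, 0x46]
t1 = [0x19, 0xe5, 0xf4, 0x71, 0xf4, 0x19, 0x20, 0x20]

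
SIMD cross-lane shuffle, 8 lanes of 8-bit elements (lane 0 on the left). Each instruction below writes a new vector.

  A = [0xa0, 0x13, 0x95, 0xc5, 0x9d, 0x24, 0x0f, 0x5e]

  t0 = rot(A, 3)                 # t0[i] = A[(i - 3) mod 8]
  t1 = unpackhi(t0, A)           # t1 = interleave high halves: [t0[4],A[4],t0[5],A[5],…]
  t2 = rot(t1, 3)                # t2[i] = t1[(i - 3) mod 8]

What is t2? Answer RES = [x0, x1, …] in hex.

t0 = [0x24, 0x0f, 0x5e, 0xa0, 0x13, 0x95, 0xc5, 0x9d]
t1 = [0x13, 0x9d, 0x95, 0x24, 0xc5, 0x0f, 0x9d, 0x5e]
t2 = [0x0f, 0x9d, 0x5e, 0x13, 0x9d, 0x95, 0x24, 0xc5]

RES = [0x0f, 0x9d, 0x5e, 0x13, 0x9d, 0x95, 0x24, 0xc5]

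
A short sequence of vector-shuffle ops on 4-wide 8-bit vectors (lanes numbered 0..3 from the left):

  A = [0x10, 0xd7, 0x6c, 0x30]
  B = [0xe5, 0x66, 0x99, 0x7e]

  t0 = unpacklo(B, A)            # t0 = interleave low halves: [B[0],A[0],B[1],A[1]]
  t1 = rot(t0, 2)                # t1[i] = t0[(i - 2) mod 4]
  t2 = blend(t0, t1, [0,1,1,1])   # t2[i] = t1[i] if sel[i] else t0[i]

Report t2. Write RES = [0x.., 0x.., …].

  t0: e5 10 66 d7
  t1: 66 d7 e5 10
  t2: e5 d7 e5 10

RES = [0xe5, 0xd7, 0xe5, 0x10]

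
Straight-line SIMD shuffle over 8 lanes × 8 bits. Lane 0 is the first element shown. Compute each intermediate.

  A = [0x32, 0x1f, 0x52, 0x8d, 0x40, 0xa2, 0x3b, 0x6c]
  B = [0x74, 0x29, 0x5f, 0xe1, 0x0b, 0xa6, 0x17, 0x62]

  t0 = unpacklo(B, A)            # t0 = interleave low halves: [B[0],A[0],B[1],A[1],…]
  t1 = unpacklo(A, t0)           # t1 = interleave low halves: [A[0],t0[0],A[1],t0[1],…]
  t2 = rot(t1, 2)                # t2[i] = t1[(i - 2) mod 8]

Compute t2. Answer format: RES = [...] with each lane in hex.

  t0: 74 32 29 1f 5f 52 e1 8d
  t1: 32 74 1f 32 52 29 8d 1f
  t2: 8d 1f 32 74 1f 32 52 29

RES = [ 0x8d  0x1f  0x32  0x74  0x1f  0x32  0x52  0x29 ]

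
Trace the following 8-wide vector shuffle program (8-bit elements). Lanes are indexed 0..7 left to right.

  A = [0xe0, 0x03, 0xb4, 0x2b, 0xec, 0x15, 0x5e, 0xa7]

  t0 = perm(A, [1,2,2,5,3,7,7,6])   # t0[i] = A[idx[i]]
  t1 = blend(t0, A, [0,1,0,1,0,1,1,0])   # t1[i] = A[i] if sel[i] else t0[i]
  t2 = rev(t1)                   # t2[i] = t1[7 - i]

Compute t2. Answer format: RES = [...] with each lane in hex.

RES = [0x5e, 0x5e, 0x15, 0x2b, 0x2b, 0xb4, 0x03, 0x03]

t0 = [0x03, 0xb4, 0xb4, 0x15, 0x2b, 0xa7, 0xa7, 0x5e]
t1 = [0x03, 0x03, 0xb4, 0x2b, 0x2b, 0x15, 0x5e, 0x5e]
t2 = [0x5e, 0x5e, 0x15, 0x2b, 0x2b, 0xb4, 0x03, 0x03]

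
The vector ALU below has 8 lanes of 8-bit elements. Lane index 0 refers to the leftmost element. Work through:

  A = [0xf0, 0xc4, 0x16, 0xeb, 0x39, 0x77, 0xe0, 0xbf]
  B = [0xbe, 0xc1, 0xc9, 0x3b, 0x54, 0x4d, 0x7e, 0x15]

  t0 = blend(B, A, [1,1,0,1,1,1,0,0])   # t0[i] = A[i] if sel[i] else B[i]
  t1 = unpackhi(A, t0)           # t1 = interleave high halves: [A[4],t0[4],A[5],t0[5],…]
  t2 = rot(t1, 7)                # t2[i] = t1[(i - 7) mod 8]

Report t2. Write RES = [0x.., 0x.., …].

RES = [ 0x39  0x77  0x77  0xe0  0x7e  0xbf  0x15  0x39 ]

  t0: f0 c4 c9 eb 39 77 7e 15
  t1: 39 39 77 77 e0 7e bf 15
  t2: 39 77 77 e0 7e bf 15 39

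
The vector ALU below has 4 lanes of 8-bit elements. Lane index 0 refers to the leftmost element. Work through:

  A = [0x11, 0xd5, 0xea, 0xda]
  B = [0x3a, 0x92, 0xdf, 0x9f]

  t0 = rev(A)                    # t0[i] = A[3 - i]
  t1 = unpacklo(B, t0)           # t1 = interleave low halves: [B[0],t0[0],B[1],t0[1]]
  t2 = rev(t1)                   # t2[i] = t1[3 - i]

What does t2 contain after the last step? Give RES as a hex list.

RES = [ 0xea  0x92  0xda  0x3a ]

→ t0 |da|ea|d5|11|
→ t1 |3a|da|92|ea|
→ t2 |ea|92|da|3a|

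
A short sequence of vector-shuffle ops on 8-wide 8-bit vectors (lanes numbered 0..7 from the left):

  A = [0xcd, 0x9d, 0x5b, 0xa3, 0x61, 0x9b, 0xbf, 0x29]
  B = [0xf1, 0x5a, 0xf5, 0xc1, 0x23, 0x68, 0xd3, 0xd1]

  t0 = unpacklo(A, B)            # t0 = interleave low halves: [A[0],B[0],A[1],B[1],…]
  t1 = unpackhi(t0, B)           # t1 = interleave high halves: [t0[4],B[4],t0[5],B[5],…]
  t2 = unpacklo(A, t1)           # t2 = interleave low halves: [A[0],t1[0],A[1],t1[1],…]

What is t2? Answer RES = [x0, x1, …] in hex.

RES = [ 0xcd  0x5b  0x9d  0x23  0x5b  0xf5  0xa3  0x68 ]

t0 = [0xcd, 0xf1, 0x9d, 0x5a, 0x5b, 0xf5, 0xa3, 0xc1]
t1 = [0x5b, 0x23, 0xf5, 0x68, 0xa3, 0xd3, 0xc1, 0xd1]
t2 = [0xcd, 0x5b, 0x9d, 0x23, 0x5b, 0xf5, 0xa3, 0x68]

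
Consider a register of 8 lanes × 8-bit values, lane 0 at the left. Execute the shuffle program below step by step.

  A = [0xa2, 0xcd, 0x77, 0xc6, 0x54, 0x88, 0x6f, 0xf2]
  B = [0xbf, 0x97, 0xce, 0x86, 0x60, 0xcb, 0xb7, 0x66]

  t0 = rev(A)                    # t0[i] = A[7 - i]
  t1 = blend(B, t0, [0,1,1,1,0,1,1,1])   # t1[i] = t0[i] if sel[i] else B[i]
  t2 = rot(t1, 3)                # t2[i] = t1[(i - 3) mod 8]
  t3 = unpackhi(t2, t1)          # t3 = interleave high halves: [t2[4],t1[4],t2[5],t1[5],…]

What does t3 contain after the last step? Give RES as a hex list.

  t0: f2 6f 88 54 c6 77 cd a2
  t1: bf 6f 88 54 60 77 cd a2
  t2: 77 cd a2 bf 6f 88 54 60
  t3: 6f 60 88 77 54 cd 60 a2

RES = [0x6f, 0x60, 0x88, 0x77, 0x54, 0xcd, 0x60, 0xa2]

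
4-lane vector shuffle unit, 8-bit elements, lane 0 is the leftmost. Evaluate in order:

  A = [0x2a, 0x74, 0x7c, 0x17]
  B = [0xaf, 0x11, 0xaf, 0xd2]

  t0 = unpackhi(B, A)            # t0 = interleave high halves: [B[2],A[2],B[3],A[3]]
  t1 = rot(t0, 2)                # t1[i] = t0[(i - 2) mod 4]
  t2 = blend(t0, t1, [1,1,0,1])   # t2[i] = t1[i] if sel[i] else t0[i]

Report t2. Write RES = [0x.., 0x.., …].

RES = [0xd2, 0x17, 0xd2, 0x7c]

t0 = [0xaf, 0x7c, 0xd2, 0x17]
t1 = [0xd2, 0x17, 0xaf, 0x7c]
t2 = [0xd2, 0x17, 0xd2, 0x7c]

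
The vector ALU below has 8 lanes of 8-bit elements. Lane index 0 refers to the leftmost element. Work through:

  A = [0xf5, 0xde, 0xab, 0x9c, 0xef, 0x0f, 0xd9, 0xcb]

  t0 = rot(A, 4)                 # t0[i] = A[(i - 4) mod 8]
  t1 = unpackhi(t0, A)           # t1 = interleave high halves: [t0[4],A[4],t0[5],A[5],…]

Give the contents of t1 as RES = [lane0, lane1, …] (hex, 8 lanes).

→ t0 |ef|0f|d9|cb|f5|de|ab|9c|
→ t1 |f5|ef|de|0f|ab|d9|9c|cb|

RES = [ 0xf5  0xef  0xde  0x0f  0xab  0xd9  0x9c  0xcb ]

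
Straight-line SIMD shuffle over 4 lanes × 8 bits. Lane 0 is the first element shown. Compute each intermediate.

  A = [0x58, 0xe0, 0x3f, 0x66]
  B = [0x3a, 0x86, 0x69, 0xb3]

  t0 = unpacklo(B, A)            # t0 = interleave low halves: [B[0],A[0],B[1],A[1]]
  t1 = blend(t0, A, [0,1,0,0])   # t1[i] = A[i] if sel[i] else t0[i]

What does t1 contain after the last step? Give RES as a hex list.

→ t0 |3a|58|86|e0|
→ t1 |3a|e0|86|e0|

RES = [0x3a, 0xe0, 0x86, 0xe0]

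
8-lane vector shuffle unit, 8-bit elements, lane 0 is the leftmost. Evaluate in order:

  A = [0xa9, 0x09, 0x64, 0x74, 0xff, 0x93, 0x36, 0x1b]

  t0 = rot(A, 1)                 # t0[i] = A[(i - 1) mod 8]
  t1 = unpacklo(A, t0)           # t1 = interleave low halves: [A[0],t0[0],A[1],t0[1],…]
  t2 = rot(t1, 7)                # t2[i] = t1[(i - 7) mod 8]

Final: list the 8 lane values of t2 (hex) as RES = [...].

→ t0 |1b|a9|09|64|74|ff|93|36|
→ t1 |a9|1b|09|a9|64|09|74|64|
→ t2 |1b|09|a9|64|09|74|64|a9|

RES = [ 0x1b  0x09  0xa9  0x64  0x09  0x74  0x64  0xa9 ]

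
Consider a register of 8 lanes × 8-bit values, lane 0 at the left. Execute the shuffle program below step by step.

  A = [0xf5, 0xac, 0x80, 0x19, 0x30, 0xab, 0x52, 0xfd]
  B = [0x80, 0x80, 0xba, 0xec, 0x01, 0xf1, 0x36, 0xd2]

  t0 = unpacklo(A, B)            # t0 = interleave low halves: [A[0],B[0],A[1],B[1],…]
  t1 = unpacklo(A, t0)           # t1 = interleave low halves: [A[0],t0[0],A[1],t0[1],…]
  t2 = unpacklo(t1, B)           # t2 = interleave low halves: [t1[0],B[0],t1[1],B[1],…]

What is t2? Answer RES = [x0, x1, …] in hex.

  t0: f5 80 ac 80 80 ba 19 ec
  t1: f5 f5 ac 80 80 ac 19 80
  t2: f5 80 f5 80 ac ba 80 ec

RES = [ 0xf5  0x80  0xf5  0x80  0xac  0xba  0x80  0xec ]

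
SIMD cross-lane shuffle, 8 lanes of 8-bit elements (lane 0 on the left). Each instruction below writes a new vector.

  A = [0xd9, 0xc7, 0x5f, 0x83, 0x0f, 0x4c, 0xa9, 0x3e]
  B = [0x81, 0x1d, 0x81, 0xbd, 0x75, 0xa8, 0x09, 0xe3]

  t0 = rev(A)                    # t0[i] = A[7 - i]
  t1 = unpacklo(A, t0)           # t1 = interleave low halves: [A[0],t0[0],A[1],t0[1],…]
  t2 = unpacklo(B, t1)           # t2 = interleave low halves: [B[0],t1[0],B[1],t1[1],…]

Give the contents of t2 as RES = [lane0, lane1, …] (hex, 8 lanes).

RES = [0x81, 0xd9, 0x1d, 0x3e, 0x81, 0xc7, 0xbd, 0xa9]

→ t0 |3e|a9|4c|0f|83|5f|c7|d9|
→ t1 |d9|3e|c7|a9|5f|4c|83|0f|
→ t2 |81|d9|1d|3e|81|c7|bd|a9|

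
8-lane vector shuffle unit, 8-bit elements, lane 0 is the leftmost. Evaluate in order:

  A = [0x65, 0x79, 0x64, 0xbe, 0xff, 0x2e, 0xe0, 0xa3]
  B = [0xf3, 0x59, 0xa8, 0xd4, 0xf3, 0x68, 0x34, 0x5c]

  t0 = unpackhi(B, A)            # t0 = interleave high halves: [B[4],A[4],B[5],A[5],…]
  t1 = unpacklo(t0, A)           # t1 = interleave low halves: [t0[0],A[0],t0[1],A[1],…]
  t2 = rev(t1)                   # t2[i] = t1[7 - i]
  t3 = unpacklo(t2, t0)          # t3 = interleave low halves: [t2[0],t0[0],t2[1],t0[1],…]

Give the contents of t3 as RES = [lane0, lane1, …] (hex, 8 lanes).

RES = [ 0xbe  0xf3  0x2e  0xff  0x64  0x68  0x68  0x2e ]

t0 = [0xf3, 0xff, 0x68, 0x2e, 0x34, 0xe0, 0x5c, 0xa3]
t1 = [0xf3, 0x65, 0xff, 0x79, 0x68, 0x64, 0x2e, 0xbe]
t2 = [0xbe, 0x2e, 0x64, 0x68, 0x79, 0xff, 0x65, 0xf3]
t3 = [0xbe, 0xf3, 0x2e, 0xff, 0x64, 0x68, 0x68, 0x2e]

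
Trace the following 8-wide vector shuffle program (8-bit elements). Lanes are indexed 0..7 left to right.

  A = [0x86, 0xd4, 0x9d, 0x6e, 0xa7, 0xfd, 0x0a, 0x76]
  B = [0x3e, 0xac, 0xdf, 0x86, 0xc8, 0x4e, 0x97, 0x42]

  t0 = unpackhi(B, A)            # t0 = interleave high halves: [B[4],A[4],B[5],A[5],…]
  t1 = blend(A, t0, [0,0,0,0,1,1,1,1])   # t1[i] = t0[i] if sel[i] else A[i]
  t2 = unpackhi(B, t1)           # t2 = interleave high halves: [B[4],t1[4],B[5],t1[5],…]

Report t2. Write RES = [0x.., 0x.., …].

t0 = [0xc8, 0xa7, 0x4e, 0xfd, 0x97, 0x0a, 0x42, 0x76]
t1 = [0x86, 0xd4, 0x9d, 0x6e, 0x97, 0x0a, 0x42, 0x76]
t2 = [0xc8, 0x97, 0x4e, 0x0a, 0x97, 0x42, 0x42, 0x76]

RES = [0xc8, 0x97, 0x4e, 0x0a, 0x97, 0x42, 0x42, 0x76]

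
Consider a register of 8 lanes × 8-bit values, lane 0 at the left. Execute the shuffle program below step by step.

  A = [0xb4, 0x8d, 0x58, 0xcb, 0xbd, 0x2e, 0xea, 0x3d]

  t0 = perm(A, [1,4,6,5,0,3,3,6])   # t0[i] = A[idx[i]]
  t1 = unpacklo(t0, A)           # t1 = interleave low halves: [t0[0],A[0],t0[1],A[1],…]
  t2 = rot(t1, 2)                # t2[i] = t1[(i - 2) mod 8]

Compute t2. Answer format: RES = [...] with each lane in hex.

RES = [0x2e, 0xcb, 0x8d, 0xb4, 0xbd, 0x8d, 0xea, 0x58]

  t0: 8d bd ea 2e b4 cb cb ea
  t1: 8d b4 bd 8d ea 58 2e cb
  t2: 2e cb 8d b4 bd 8d ea 58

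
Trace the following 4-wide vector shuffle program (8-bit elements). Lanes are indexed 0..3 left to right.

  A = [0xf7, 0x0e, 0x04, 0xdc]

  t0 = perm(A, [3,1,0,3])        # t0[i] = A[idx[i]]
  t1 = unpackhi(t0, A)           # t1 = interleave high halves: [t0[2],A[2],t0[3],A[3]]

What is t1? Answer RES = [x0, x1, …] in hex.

→ t0 |dc|0e|f7|dc|
→ t1 |f7|04|dc|dc|

RES = [0xf7, 0x04, 0xdc, 0xdc]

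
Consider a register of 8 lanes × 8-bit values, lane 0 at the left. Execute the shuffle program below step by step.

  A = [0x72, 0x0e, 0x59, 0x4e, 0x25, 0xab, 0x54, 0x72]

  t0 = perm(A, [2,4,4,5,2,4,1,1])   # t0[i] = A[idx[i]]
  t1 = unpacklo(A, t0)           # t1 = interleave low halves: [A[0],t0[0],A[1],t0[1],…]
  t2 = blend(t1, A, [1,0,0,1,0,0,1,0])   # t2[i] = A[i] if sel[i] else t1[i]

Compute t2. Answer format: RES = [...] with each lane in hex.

→ t0 |59|25|25|ab|59|25|0e|0e|
→ t1 |72|59|0e|25|59|25|4e|ab|
→ t2 |72|59|0e|4e|59|25|54|ab|

RES = [0x72, 0x59, 0x0e, 0x4e, 0x59, 0x25, 0x54, 0xab]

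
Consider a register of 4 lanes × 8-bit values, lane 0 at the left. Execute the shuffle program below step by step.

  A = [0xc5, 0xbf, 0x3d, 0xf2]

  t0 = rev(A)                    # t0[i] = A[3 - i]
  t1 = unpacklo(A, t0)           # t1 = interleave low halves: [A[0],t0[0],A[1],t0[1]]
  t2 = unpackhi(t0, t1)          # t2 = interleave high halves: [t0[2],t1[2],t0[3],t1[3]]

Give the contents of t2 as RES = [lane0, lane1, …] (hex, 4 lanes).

  t0: f2 3d bf c5
  t1: c5 f2 bf 3d
  t2: bf bf c5 3d

RES = [0xbf, 0xbf, 0xc5, 0x3d]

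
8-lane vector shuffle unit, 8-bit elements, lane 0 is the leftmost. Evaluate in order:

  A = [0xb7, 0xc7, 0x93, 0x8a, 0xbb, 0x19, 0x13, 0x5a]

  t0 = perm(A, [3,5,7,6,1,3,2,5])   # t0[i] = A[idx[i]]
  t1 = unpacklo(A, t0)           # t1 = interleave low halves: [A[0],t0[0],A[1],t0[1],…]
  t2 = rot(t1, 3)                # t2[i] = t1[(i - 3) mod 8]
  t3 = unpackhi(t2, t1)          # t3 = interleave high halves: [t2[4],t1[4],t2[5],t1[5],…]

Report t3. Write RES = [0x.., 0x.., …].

RES = [0x8a, 0x93, 0xc7, 0x5a, 0x19, 0x8a, 0x93, 0x13]

→ t0 |8a|19|5a|13|c7|8a|93|19|
→ t1 |b7|8a|c7|19|93|5a|8a|13|
→ t2 |5a|8a|13|b7|8a|c7|19|93|
→ t3 |8a|93|c7|5a|19|8a|93|13|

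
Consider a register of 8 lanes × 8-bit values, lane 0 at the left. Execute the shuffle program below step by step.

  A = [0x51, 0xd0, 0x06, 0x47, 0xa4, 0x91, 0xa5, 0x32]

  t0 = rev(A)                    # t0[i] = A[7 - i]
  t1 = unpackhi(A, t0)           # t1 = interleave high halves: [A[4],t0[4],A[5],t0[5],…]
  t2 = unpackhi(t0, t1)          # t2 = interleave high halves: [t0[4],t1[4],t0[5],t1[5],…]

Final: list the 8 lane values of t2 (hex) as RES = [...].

→ t0 |32|a5|91|a4|47|06|d0|51|
→ t1 |a4|47|91|06|a5|d0|32|51|
→ t2 |47|a5|06|d0|d0|32|51|51|

RES = [ 0x47  0xa5  0x06  0xd0  0xd0  0x32  0x51  0x51 ]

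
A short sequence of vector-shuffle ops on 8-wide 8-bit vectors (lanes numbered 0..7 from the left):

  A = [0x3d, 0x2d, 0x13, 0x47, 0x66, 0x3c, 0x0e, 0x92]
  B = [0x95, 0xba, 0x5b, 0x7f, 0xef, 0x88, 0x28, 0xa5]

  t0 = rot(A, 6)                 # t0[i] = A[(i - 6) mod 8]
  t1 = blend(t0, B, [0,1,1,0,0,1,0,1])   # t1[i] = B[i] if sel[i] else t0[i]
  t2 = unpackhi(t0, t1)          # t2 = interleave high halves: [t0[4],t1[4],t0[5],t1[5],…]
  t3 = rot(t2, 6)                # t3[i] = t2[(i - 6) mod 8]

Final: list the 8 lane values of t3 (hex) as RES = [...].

RES = [ 0x92  0x88  0x3d  0x3d  0x2d  0xa5  0x0e  0x0e ]

  t0: 13 47 66 3c 0e 92 3d 2d
  t1: 13 ba 5b 3c 0e 88 3d a5
  t2: 0e 0e 92 88 3d 3d 2d a5
  t3: 92 88 3d 3d 2d a5 0e 0e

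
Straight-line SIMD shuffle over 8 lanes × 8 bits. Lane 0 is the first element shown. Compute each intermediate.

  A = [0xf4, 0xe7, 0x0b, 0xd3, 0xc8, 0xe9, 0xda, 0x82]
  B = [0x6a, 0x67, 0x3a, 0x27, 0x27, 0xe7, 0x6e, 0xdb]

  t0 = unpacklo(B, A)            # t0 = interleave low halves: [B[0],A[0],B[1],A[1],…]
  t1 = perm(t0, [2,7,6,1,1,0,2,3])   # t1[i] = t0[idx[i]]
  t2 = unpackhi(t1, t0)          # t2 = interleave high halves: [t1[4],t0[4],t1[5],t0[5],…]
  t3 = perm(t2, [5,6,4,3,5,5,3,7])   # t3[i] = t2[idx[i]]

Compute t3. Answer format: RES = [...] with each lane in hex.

→ t0 |6a|f4|67|e7|3a|0b|27|d3|
→ t1 |67|d3|27|f4|f4|6a|67|e7|
→ t2 |f4|3a|6a|0b|67|27|e7|d3|
→ t3 |27|e7|67|0b|27|27|0b|d3|

RES = [0x27, 0xe7, 0x67, 0x0b, 0x27, 0x27, 0x0b, 0xd3]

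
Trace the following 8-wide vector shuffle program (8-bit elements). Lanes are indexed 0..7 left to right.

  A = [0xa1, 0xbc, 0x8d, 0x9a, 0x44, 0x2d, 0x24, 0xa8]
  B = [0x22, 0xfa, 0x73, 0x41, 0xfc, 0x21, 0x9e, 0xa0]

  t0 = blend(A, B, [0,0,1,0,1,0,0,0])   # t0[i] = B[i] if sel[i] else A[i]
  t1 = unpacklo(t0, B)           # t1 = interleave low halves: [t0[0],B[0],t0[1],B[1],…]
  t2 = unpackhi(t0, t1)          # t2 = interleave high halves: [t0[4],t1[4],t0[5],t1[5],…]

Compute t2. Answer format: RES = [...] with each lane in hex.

RES = [0xfc, 0x73, 0x2d, 0x73, 0x24, 0x9a, 0xa8, 0x41]

→ t0 |a1|bc|73|9a|fc|2d|24|a8|
→ t1 |a1|22|bc|fa|73|73|9a|41|
→ t2 |fc|73|2d|73|24|9a|a8|41|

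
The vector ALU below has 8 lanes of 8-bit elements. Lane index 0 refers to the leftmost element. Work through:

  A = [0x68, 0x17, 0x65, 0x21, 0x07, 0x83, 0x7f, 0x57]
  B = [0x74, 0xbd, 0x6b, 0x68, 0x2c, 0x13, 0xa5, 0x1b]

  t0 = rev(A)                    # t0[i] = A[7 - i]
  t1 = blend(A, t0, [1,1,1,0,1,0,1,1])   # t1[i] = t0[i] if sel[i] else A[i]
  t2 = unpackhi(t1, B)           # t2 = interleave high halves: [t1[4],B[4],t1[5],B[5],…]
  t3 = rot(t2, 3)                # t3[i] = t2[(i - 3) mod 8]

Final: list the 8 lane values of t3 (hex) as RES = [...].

→ t0 |57|7f|83|07|21|65|17|68|
→ t1 |57|7f|83|21|21|83|17|68|
→ t2 |21|2c|83|13|17|a5|68|1b|
→ t3 |a5|68|1b|21|2c|83|13|17|

RES = [ 0xa5  0x68  0x1b  0x21  0x2c  0x83  0x13  0x17 ]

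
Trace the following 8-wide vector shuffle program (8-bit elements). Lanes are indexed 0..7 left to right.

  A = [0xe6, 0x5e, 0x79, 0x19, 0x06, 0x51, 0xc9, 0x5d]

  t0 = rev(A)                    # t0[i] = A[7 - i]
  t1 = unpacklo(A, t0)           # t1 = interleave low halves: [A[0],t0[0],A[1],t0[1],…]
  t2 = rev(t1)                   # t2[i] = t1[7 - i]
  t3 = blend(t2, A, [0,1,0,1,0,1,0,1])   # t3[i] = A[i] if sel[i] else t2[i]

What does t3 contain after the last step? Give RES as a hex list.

  t0: 5d c9 51 06 19 79 5e e6
  t1: e6 5d 5e c9 79 51 19 06
  t2: 06 19 51 79 c9 5e 5d e6
  t3: 06 5e 51 19 c9 51 5d 5d

RES = [ 0x06  0x5e  0x51  0x19  0xc9  0x51  0x5d  0x5d ]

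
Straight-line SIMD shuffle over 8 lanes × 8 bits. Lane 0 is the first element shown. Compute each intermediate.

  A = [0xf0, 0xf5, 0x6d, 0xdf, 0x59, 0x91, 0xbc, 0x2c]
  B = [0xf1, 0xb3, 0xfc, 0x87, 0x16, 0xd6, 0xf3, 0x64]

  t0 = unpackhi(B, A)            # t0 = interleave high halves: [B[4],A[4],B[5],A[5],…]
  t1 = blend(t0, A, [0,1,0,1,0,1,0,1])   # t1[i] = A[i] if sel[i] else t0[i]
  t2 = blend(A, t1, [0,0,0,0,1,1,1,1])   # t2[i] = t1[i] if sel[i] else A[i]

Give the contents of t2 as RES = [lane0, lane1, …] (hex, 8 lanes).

RES = [0xf0, 0xf5, 0x6d, 0xdf, 0xf3, 0x91, 0x64, 0x2c]

→ t0 |16|59|d6|91|f3|bc|64|2c|
→ t1 |16|f5|d6|df|f3|91|64|2c|
→ t2 |f0|f5|6d|df|f3|91|64|2c|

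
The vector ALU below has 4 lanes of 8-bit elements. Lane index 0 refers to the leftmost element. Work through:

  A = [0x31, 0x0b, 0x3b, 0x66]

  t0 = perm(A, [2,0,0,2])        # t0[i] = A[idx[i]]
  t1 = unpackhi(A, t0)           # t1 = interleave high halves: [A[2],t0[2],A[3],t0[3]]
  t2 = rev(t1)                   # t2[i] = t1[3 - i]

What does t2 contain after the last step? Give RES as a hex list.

t0 = [0x3b, 0x31, 0x31, 0x3b]
t1 = [0x3b, 0x31, 0x66, 0x3b]
t2 = [0x3b, 0x66, 0x31, 0x3b]

RES = [ 0x3b  0x66  0x31  0x3b ]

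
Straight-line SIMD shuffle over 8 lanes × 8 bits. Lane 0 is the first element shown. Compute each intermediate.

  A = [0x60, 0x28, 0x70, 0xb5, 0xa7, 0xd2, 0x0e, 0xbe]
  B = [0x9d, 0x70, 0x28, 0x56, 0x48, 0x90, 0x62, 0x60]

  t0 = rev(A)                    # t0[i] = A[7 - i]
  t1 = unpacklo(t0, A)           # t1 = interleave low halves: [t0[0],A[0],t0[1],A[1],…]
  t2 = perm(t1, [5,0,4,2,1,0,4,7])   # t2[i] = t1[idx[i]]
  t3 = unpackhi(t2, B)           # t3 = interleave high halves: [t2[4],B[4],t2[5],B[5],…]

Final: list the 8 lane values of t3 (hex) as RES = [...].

RES = [ 0x60  0x48  0xbe  0x90  0xd2  0x62  0xb5  0x60 ]

  t0: be 0e d2 a7 b5 70 28 60
  t1: be 60 0e 28 d2 70 a7 b5
  t2: 70 be d2 0e 60 be d2 b5
  t3: 60 48 be 90 d2 62 b5 60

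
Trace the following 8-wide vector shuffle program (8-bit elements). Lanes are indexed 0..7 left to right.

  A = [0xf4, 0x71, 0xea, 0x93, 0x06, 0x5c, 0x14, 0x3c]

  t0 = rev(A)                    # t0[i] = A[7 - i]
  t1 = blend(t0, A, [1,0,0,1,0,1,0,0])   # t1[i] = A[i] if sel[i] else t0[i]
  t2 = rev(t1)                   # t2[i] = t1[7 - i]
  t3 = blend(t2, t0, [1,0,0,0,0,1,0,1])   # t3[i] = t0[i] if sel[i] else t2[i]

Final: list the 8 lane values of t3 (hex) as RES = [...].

t0 = [0x3c, 0x14, 0x5c, 0x06, 0x93, 0xea, 0x71, 0xf4]
t1 = [0xf4, 0x14, 0x5c, 0x93, 0x93, 0x5c, 0x71, 0xf4]
t2 = [0xf4, 0x71, 0x5c, 0x93, 0x93, 0x5c, 0x14, 0xf4]
t3 = [0x3c, 0x71, 0x5c, 0x93, 0x93, 0xea, 0x14, 0xf4]

RES = [0x3c, 0x71, 0x5c, 0x93, 0x93, 0xea, 0x14, 0xf4]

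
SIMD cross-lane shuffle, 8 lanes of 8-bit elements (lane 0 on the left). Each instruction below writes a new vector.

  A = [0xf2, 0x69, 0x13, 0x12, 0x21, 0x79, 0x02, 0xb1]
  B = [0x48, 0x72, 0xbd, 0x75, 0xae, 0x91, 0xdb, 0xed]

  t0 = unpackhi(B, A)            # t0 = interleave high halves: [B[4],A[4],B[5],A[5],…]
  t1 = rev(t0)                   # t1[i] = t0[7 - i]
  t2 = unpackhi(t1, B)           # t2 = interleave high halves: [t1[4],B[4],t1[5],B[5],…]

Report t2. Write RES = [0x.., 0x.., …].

t0 = [0xae, 0x21, 0x91, 0x79, 0xdb, 0x02, 0xed, 0xb1]
t1 = [0xb1, 0xed, 0x02, 0xdb, 0x79, 0x91, 0x21, 0xae]
t2 = [0x79, 0xae, 0x91, 0x91, 0x21, 0xdb, 0xae, 0xed]

RES = [ 0x79  0xae  0x91  0x91  0x21  0xdb  0xae  0xed ]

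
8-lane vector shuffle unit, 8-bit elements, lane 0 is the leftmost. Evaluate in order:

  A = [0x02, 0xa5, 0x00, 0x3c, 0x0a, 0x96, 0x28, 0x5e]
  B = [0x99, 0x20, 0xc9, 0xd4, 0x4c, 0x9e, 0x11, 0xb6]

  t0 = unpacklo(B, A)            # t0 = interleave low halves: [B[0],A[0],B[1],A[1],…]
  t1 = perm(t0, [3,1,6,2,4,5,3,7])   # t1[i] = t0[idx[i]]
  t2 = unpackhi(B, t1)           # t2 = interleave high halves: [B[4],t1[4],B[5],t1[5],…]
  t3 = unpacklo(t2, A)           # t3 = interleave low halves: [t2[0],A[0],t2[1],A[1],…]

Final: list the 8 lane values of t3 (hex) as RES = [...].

RES = [ 0x4c  0x02  0xc9  0xa5  0x9e  0x00  0x00  0x3c ]

t0 = [0x99, 0x02, 0x20, 0xa5, 0xc9, 0x00, 0xd4, 0x3c]
t1 = [0xa5, 0x02, 0xd4, 0x20, 0xc9, 0x00, 0xa5, 0x3c]
t2 = [0x4c, 0xc9, 0x9e, 0x00, 0x11, 0xa5, 0xb6, 0x3c]
t3 = [0x4c, 0x02, 0xc9, 0xa5, 0x9e, 0x00, 0x00, 0x3c]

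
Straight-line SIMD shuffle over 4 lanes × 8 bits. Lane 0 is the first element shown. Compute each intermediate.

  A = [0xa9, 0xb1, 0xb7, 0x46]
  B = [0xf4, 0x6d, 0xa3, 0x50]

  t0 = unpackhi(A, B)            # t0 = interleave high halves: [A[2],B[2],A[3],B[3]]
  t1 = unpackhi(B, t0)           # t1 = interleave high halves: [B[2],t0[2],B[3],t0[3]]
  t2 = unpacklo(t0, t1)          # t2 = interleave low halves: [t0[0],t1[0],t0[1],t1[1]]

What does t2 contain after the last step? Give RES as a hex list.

  t0: b7 a3 46 50
  t1: a3 46 50 50
  t2: b7 a3 a3 46

RES = [0xb7, 0xa3, 0xa3, 0x46]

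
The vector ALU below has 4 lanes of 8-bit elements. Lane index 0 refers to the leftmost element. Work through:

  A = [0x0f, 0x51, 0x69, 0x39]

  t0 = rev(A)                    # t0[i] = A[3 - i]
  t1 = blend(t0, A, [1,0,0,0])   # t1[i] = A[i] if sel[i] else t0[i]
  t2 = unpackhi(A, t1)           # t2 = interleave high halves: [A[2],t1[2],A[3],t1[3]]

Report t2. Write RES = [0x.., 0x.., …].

t0 = [0x39, 0x69, 0x51, 0x0f]
t1 = [0x0f, 0x69, 0x51, 0x0f]
t2 = [0x69, 0x51, 0x39, 0x0f]

RES = [ 0x69  0x51  0x39  0x0f ]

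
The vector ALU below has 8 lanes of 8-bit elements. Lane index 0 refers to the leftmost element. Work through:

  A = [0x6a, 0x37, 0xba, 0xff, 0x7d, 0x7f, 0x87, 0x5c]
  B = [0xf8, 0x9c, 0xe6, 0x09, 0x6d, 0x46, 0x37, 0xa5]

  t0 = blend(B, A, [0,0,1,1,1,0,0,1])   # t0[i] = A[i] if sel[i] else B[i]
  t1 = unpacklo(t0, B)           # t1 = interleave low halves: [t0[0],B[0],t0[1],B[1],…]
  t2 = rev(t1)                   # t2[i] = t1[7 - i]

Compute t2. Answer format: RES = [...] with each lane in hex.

  t0: f8 9c ba ff 7d 46 37 5c
  t1: f8 f8 9c 9c ba e6 ff 09
  t2: 09 ff e6 ba 9c 9c f8 f8

RES = [0x09, 0xff, 0xe6, 0xba, 0x9c, 0x9c, 0xf8, 0xf8]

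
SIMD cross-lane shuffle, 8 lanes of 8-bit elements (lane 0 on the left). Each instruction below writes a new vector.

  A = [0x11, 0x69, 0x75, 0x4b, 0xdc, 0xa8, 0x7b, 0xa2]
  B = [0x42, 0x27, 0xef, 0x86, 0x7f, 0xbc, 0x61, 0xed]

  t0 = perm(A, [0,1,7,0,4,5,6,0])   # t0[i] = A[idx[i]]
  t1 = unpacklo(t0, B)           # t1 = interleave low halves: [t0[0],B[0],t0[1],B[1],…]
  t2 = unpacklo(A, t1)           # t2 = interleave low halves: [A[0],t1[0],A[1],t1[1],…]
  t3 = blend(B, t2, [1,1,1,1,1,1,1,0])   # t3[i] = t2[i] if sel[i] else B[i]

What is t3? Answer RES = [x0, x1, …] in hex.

  t0: 11 69 a2 11 dc a8 7b 11
  t1: 11 42 69 27 a2 ef 11 86
  t2: 11 11 69 42 75 69 4b 27
  t3: 11 11 69 42 75 69 4b ed

RES = [ 0x11  0x11  0x69  0x42  0x75  0x69  0x4b  0xed ]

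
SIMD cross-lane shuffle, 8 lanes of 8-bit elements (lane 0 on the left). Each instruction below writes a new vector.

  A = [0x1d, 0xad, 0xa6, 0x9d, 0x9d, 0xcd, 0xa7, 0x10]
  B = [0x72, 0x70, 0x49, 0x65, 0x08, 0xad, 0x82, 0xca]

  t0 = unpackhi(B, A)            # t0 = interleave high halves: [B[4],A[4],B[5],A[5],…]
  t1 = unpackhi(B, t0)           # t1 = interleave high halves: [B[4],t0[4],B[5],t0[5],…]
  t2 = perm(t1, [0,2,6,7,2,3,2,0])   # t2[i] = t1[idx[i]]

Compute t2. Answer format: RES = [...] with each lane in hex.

  t0: 08 9d ad cd 82 a7 ca 10
  t1: 08 82 ad a7 82 ca ca 10
  t2: 08 ad ca 10 ad a7 ad 08

RES = [ 0x08  0xad  0xca  0x10  0xad  0xa7  0xad  0x08 ]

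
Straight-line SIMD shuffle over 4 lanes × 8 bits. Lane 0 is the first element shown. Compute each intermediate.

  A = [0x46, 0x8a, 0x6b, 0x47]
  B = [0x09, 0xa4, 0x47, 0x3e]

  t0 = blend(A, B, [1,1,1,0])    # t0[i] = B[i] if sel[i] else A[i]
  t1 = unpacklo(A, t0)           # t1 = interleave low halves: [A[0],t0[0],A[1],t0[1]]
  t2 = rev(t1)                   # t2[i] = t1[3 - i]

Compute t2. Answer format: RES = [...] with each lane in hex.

t0 = [0x09, 0xa4, 0x47, 0x47]
t1 = [0x46, 0x09, 0x8a, 0xa4]
t2 = [0xa4, 0x8a, 0x09, 0x46]

RES = [0xa4, 0x8a, 0x09, 0x46]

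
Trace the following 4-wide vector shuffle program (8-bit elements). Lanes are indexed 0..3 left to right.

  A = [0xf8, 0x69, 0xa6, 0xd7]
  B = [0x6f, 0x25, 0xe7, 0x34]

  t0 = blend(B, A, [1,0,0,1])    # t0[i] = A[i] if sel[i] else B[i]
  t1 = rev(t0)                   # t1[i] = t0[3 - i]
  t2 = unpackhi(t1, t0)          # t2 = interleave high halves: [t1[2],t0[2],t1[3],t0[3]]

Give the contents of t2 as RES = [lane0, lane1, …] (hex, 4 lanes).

  t0: f8 25 e7 d7
  t1: d7 e7 25 f8
  t2: 25 e7 f8 d7

RES = [0x25, 0xe7, 0xf8, 0xd7]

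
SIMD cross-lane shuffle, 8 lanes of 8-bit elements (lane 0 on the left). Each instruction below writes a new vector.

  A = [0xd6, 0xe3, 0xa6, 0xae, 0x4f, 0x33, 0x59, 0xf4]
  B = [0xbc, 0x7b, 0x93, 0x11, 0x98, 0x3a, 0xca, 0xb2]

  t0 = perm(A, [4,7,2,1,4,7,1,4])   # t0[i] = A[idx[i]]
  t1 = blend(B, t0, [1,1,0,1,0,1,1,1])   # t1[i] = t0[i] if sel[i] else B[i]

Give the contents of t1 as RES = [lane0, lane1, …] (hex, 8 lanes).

t0 = [0x4f, 0xf4, 0xa6, 0xe3, 0x4f, 0xf4, 0xe3, 0x4f]
t1 = [0x4f, 0xf4, 0x93, 0xe3, 0x98, 0xf4, 0xe3, 0x4f]

RES = [ 0x4f  0xf4  0x93  0xe3  0x98  0xf4  0xe3  0x4f ]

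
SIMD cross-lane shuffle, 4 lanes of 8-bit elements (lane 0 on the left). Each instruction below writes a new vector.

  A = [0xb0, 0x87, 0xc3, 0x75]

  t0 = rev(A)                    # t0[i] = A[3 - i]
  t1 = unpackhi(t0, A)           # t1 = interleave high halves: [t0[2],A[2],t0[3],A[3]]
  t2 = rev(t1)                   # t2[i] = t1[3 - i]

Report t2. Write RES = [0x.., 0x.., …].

t0 = [0x75, 0xc3, 0x87, 0xb0]
t1 = [0x87, 0xc3, 0xb0, 0x75]
t2 = [0x75, 0xb0, 0xc3, 0x87]

RES = [0x75, 0xb0, 0xc3, 0x87]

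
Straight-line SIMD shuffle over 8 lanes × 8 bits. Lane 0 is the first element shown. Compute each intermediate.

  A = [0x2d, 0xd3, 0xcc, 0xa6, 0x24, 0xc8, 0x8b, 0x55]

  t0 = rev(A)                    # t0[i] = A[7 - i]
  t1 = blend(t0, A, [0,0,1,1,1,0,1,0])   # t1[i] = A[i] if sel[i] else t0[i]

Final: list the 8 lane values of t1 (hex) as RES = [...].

t0 = [0x55, 0x8b, 0xc8, 0x24, 0xa6, 0xcc, 0xd3, 0x2d]
t1 = [0x55, 0x8b, 0xcc, 0xa6, 0x24, 0xcc, 0x8b, 0x2d]

RES = [ 0x55  0x8b  0xcc  0xa6  0x24  0xcc  0x8b  0x2d ]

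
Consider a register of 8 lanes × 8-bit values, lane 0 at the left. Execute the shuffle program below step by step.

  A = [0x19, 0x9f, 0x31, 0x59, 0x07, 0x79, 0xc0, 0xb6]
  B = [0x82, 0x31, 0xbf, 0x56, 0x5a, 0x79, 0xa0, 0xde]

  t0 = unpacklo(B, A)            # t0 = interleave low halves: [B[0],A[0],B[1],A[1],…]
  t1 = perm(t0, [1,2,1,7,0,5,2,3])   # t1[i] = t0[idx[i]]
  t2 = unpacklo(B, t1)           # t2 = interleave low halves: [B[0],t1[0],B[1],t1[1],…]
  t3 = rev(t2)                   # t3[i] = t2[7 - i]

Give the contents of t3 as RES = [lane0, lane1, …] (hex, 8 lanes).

t0 = [0x82, 0x19, 0x31, 0x9f, 0xbf, 0x31, 0x56, 0x59]
t1 = [0x19, 0x31, 0x19, 0x59, 0x82, 0x31, 0x31, 0x9f]
t2 = [0x82, 0x19, 0x31, 0x31, 0xbf, 0x19, 0x56, 0x59]
t3 = [0x59, 0x56, 0x19, 0xbf, 0x31, 0x31, 0x19, 0x82]

RES = [0x59, 0x56, 0x19, 0xbf, 0x31, 0x31, 0x19, 0x82]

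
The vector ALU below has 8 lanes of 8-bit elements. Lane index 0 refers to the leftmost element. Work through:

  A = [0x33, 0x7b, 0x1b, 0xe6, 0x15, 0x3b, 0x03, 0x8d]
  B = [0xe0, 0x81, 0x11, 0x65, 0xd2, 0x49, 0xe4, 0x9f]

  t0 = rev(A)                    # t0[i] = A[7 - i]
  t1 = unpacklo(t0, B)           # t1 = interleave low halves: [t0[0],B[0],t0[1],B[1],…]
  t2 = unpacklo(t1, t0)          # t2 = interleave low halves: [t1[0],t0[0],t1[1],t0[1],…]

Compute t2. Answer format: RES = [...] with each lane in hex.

  t0: 8d 03 3b 15 e6 1b 7b 33
  t1: 8d e0 03 81 3b 11 15 65
  t2: 8d 8d e0 03 03 3b 81 15

RES = [0x8d, 0x8d, 0xe0, 0x03, 0x03, 0x3b, 0x81, 0x15]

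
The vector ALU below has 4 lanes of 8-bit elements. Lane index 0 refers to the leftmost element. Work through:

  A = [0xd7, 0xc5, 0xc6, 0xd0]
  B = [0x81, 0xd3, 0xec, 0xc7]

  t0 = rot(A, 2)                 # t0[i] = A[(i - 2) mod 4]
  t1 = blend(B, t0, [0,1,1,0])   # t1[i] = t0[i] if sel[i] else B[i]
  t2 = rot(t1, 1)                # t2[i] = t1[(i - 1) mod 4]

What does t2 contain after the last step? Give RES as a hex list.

  t0: c6 d0 d7 c5
  t1: 81 d0 d7 c7
  t2: c7 81 d0 d7

RES = [0xc7, 0x81, 0xd0, 0xd7]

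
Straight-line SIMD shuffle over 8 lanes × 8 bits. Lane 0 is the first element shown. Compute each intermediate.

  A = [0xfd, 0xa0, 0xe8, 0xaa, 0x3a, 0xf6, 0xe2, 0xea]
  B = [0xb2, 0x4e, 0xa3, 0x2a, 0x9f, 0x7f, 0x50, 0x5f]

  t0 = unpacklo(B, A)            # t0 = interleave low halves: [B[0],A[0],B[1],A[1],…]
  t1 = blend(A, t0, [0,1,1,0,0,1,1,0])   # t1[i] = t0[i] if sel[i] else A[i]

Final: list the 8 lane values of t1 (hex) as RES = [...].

→ t0 |b2|fd|4e|a0|a3|e8|2a|aa|
→ t1 |fd|fd|4e|aa|3a|e8|2a|ea|

RES = [ 0xfd  0xfd  0x4e  0xaa  0x3a  0xe8  0x2a  0xea ]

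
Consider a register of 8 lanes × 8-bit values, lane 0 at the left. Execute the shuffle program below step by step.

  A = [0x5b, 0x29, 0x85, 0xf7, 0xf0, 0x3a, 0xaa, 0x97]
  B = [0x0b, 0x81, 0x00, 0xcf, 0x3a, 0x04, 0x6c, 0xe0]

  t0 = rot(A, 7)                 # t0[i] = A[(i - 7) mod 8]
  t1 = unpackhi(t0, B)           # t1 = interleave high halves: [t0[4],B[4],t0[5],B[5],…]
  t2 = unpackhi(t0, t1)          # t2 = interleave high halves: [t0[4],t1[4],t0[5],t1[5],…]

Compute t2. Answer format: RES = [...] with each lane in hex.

  t0: 29 85 f7 f0 3a aa 97 5b
  t1: 3a 3a aa 04 97 6c 5b e0
  t2: 3a 97 aa 6c 97 5b 5b e0

RES = [0x3a, 0x97, 0xaa, 0x6c, 0x97, 0x5b, 0x5b, 0xe0]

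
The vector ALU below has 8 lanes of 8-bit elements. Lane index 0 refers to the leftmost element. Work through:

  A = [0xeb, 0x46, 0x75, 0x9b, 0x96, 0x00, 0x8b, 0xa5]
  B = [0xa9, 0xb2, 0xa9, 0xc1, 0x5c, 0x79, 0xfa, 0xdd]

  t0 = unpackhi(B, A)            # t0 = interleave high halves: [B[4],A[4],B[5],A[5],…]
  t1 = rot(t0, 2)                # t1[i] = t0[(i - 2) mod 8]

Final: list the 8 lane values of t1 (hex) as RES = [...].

t0 = [0x5c, 0x96, 0x79, 0x00, 0xfa, 0x8b, 0xdd, 0xa5]
t1 = [0xdd, 0xa5, 0x5c, 0x96, 0x79, 0x00, 0xfa, 0x8b]

RES = [0xdd, 0xa5, 0x5c, 0x96, 0x79, 0x00, 0xfa, 0x8b]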